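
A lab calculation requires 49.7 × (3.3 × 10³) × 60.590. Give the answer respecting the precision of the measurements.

49.7 × (3.3 × 10³) × 60.590 = 9937365.9
Multiplication/division keeps the fewest significant figures: 49.7 → 3 s.f., 3.3 × 10³ → 2 s.f., 60.590 → 5 s.f.; limit is 2.
Rounded to 2 significant figures: 9.9 × 10⁶.

9.9 × 10⁶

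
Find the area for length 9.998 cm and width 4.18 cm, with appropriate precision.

area = 9.998 cm × 4.18 cm = 41.79164 cm².
9.998 has 4 significant figures; 4.18 has 3.
Division/multiplication keeps the fewest: 3 significant figures.
Rounded: 41.8 cm².

41.8 cm²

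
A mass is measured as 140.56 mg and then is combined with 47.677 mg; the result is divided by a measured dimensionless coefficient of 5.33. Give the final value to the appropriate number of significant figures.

35.3 mg

140.56 mg + 47.677 mg = 188.237 mg; the sum is limited to 2 decimal places (5 s.f.).
Carrying full precision, 188.237 ÷ 5.33 = 35.3165103189… mg; 5.33 has 3 s.f., so the result keeps min(5, 3) = 3 s.f.
Rounded to 3 significant figures: 35.3 mg.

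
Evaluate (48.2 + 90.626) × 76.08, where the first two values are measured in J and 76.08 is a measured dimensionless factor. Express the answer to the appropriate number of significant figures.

48.2 J + 90.626 J = 138.826 J; the sum is limited to 1 decimal place (4 s.f.).
Carrying full precision, 138.826 × 76.08 = 10561.88208 J; 76.08 has 4 s.f., so the result keeps min(4, 4) = 4 s.f.
Rounded to 4 significant figures: 1.056 × 10⁴ J.

1.056 × 10⁴ J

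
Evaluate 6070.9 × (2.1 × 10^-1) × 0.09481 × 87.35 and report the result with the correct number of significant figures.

1.1 × 10^4

6070.9 × (2.1 × 10^-1) × 0.09481 × 87.35 = 10558.188949…
Multiplication/division keeps the fewest significant figures: 6070.9 → 5 s.f., 2.1 × 10^-1 → 2 s.f., 0.09481 → 4 s.f., 87.35 → 4 s.f.; limit is 2.
Rounded to 2 significant figures: 1.1 × 10^4.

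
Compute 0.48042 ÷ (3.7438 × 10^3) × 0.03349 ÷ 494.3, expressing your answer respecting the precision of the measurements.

8.694 × 10^-9

0.48042 ÷ (3.7438 × 10^3) × 0.03349 ÷ 494.3 = 8.69426705643 × 10^-9…
Multiplication/division keeps the fewest significant figures: 0.48042 → 5 s.f., 3.7438 × 10^3 → 5 s.f., 0.03349 → 4 s.f., 494.3 → 4 s.f.; limit is 4.
Rounded to 4 significant figures: 8.694 × 10^-9.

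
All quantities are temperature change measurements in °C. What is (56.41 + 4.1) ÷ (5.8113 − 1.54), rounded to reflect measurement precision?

56.41 + 4.1 = 60.51, limited to 1 d.p. → 3 s.f.; 5.8113 − 1.54 = 4.2713, limited to 2 d.p. → 3 s.f.
Carrying full precision, 60.51 ÷ 4.2713 = 14.1666471566…; keep min(3, 3) = 3 s.f.
Rounded to 3 significant figures: 14.2.

14.2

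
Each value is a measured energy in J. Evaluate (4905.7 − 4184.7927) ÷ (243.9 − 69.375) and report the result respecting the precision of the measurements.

4905.7 − 4184.7927 = 720.9073, limited to 1 d.p. → 4 s.f.; 243.9 − 69.375 = 174.525, limited to 1 d.p. → 4 s.f.
Carrying full precision, 720.9073 ÷ 174.525 = 4.13068213723…; keep min(4, 4) = 4 s.f.
Rounded to 4 significant figures: 4.131.

4.131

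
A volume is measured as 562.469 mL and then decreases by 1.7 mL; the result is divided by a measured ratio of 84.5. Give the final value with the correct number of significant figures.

6.64 mL

562.469 mL − 1.7 mL = 560.769 mL; the difference is limited to 1 decimal place (4 s.f.).
Carrying full precision, 560.769 ÷ 84.5 = 6.63631952663… mL; 84.5 has 3 s.f., so the result keeps min(4, 3) = 3 s.f.
Rounded to 3 significant figures: 6.64 mL.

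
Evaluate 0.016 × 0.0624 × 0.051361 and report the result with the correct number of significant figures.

5.1 × 10⁻⁵

0.016 × 0.0624 × 0.051361 = 0.0000512788224
Multiplication/division keeps the fewest significant figures: 0.016 → 2 s.f., 0.0624 → 3 s.f., 0.051361 → 5 s.f.; limit is 2.
Rounded to 2 significant figures: 5.1 × 10⁻⁵.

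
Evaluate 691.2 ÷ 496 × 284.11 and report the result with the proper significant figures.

691.2 ÷ 496 × 284.11 = 395.921032258…
Multiplication/division keeps the fewest significant figures: 691.2 → 4 s.f., 496 → 3 s.f., 284.11 → 5 s.f.; limit is 3.
Rounded to 3 significant figures: 396.

396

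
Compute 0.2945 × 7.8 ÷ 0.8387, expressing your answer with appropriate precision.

2.7

0.2945 × 7.8 ÷ 0.8387 = 2.73888160248…
Multiplication/division keeps the fewest significant figures: 0.2945 → 4 s.f., 7.8 → 2 s.f., 0.8387 → 4 s.f.; limit is 2.
Rounded to 2 significant figures: 2.7.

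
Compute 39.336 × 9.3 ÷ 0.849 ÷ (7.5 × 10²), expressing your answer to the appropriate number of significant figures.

0.57

39.336 × 9.3 ÷ 0.849 ÷ (7.5 × 10²) = 0.574518727915…
Multiplication/division keeps the fewest significant figures: 39.336 → 5 s.f., 9.3 → 2 s.f., 0.849 → 3 s.f., 7.5 × 10² → 2 s.f.; limit is 2.
Rounded to 2 significant figures: 0.57.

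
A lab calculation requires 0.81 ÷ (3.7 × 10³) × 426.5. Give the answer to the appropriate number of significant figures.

0.81 ÷ (3.7 × 10³) × 426.5 = 0.0933689189189…
Multiplication/division keeps the fewest significant figures: 0.81 → 2 s.f., 3.7 × 10³ → 2 s.f., 426.5 → 4 s.f.; limit is 2.
Rounded to 2 significant figures: 0.093.

0.093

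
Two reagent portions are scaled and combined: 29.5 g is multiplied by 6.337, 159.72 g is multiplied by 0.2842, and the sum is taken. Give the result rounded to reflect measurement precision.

232 g

29.5 × 6.337 = 186.9415 → 187 g (3 s.f., last digit at the 10^0 place).
159.72 × 0.2842 = 45.392424 → 45.39 g (4 s.f., last digit at the 10^-2 place).
Sum: 232.333924 g; keep the coarser place, 10^0.
Result: 232 g.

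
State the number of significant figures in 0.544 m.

3

0.544: leading zeros are not significant.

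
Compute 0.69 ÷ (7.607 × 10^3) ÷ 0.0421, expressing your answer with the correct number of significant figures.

0.69 ÷ (7.607 × 10^3) ÷ 0.0421 = 0.0021545351247…
Multiplication/division keeps the fewest significant figures: 0.69 → 2 s.f., 7.607 × 10^3 → 4 s.f., 0.0421 → 3 s.f.; limit is 2.
Rounded to 2 significant figures: 0.0022.

0.0022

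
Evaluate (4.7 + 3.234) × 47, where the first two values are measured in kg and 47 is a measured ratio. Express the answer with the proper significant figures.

3.7 × 10² kg

4.7 kg + 3.234 kg = 7.934 kg; the sum is limited to 1 decimal place (2 s.f.).
Carrying full precision, 7.934 × 47 = 372.898 kg; 47 has 2 s.f., so the result keeps min(2, 2) = 2 s.f.
Rounded to 2 significant figures: 3.7 × 10² kg.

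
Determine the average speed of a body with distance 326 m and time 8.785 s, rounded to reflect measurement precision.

37.1 m/s

average speed = 326 m ÷ 8.785 s = 37.108708025… m/s.
326 has 3 significant figures; 8.785 has 4.
Division/multiplication keeps the fewest: 3 significant figures.
Rounded: 37.1 m/s.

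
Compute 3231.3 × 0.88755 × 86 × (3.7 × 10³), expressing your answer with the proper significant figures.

9.1 × 10⁸

3231.3 × 0.88755 × 86 × (3.7 × 10³) = 912578608.233
Multiplication/division keeps the fewest significant figures: 3231.3 → 5 s.f., 0.88755 → 5 s.f., 86 → 2 s.f., 3.7 × 10³ → 2 s.f.; limit is 2.
Rounded to 2 significant figures: 9.1 × 10⁸.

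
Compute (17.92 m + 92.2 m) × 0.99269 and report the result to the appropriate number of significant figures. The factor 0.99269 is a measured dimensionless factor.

109.3 m

17.92 m + 92.2 m = 110.12 m; the sum is limited to 1 decimal place (4 s.f.).
Carrying full precision, 110.12 × 0.99269 = 109.3150228 m; 0.99269 has 5 s.f., so the result keeps min(4, 5) = 4 s.f.
Rounded to 4 significant figures: 109.3 m.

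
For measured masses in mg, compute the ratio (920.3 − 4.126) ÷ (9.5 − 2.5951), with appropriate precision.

920.3 − 4.126 = 916.174, limited to 1 d.p. → 4 s.f.; 9.5 − 2.5951 = 6.9049, limited to 1 d.p. → 2 s.f.
Carrying full precision, 916.174 ÷ 6.9049 = 132.684615273…; keep min(4, 2) = 2 s.f.
Rounded to 2 significant figures: 1.3 × 10².

1.3 × 10²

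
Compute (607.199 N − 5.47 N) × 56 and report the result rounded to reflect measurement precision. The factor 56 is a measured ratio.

3.4 × 10^4 N

607.199 N − 5.47 N = 601.729 N; the difference is limited to 2 decimal places (5 s.f.).
Carrying full precision, 601.729 × 56 = 33696.824 N; 56 has 2 s.f., so the result keeps min(5, 2) = 2 s.f.
Rounded to 2 significant figures: 3.4 × 10^4 N.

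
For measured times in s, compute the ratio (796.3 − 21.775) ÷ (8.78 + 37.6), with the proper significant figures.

16.7

796.3 − 21.775 = 774.525, limited to 1 d.p. → 4 s.f.; 8.78 + 37.6 = 46.38, limited to 1 d.p. → 3 s.f.
Carrying full precision, 774.525 ÷ 46.38 = 16.6995472186…; keep min(4, 3) = 3 s.f.
Rounded to 3 significant figures: 16.7.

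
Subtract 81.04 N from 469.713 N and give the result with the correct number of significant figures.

469.713 N − 81.04 N = 388.673 N.
Addition/subtraction keeps the fewest decimal places: 469.713 → 3 decimal places, 81.04 → 2 decimal places; limit is 2.
Rounded to 2 decimal places: 388.67 N.

388.67 N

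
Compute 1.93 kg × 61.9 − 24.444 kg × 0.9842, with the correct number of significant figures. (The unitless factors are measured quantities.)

95 kg

1.93 × 61.9 = 119.467 → 119 kg (3 s.f., last digit at the 10^0 place).
24.444 × 0.9842 = 24.0577848 → 24.06 kg (4 s.f., last digit at the 10^-2 place).
Difference: 95.4092152 kg; keep the coarser place, 10^0.
Result: 95 kg.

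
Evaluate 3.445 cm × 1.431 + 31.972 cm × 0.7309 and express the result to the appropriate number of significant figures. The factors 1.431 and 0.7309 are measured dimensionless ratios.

28.30 cm

3.445 × 1.431 = 4.929795 → 4.930 cm (4 s.f., last digit at the 10^-3 place).
31.972 × 0.7309 = 23.3683348 → 23.37 cm (4 s.f., last digit at the 10^-2 place).
Sum: 28.2981298 cm; keep the coarser place, 10^-2.
Result: 28.30 cm.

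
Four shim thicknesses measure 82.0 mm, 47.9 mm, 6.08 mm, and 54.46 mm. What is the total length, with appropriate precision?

82.0 mm + 47.9 mm + 6.08 mm + 54.46 mm = 190.44 mm.
Addition/subtraction keeps the fewest decimal places: 82.0 → 1 decimal place, 47.9 → 1 decimal place, 6.08 → 2 decimal places, 54.46 → 2 decimal places; limit is 1.
Rounded to 1 decimal place: 1.904 × 10² mm.

1.904 × 10² mm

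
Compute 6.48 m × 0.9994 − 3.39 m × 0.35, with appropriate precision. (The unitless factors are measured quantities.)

5.3 m

6.48 × 0.9994 = 6.476112 → 6.48 m (3 s.f., last digit at the 10^-2 place).
3.39 × 0.35 = 1.1865 → 1.2 m (2 s.f., last digit at the 10^-1 place).
Difference: 5.289612 m; keep the coarser place, 10^-1.
Result: 5.3 m.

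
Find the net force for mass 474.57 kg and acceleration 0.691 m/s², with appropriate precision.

net force = 474.57 kg × 0.691 m/s² = 327.92787 N.
474.57 has 5 significant figures; 0.691 has 3.
Division/multiplication keeps the fewest: 3 significant figures.
Rounded: 328 N.

328 N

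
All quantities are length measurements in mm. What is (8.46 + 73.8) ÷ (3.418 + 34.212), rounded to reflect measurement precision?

2.19

8.46 + 73.8 = 82.26, limited to 1 d.p. → 3 s.f.; 3.418 + 34.212 = 37.630, limited to 3 d.p. → 5 s.f.
Carrying full precision, 82.26 ÷ 37.630 = 2.18602179112…; keep min(3, 5) = 3 s.f.
Rounded to 3 significant figures: 2.19.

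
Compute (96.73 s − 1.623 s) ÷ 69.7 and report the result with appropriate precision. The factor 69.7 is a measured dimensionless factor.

96.73 s − 1.623 s = 95.107 s; the difference is limited to 2 decimal places (4 s.f.).
Carrying full precision, 95.107 ÷ 69.7 = 1.36451936872… s; 69.7 has 3 s.f., so the result keeps min(4, 3) = 3 s.f.
Rounded to 3 significant figures: 1.36 s.

1.36 s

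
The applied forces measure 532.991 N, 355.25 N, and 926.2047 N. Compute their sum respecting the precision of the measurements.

1814.45 N

532.991 N + 355.25 N + 926.2047 N = 1814.4457 N.
Addition/subtraction keeps the fewest decimal places: 532.991 → 3 decimal places, 355.25 → 2 decimal places, 926.2047 → 4 decimal places; limit is 2.
Rounded to 2 decimal places: 1814.45 N.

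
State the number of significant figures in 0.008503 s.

4

0.008503: leading zeros are not significant; zeros between nonzero digits are significant.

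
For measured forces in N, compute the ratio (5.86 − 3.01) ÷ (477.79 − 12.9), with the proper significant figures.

0.00613

5.86 − 3.01 = 2.85, limited to 2 d.p. → 3 s.f.; 477.79 − 12.9 = 464.89, limited to 1 d.p. → 4 s.f.
Carrying full precision, 2.85 ÷ 464.89 = 0.00613048247973…; keep min(3, 4) = 3 s.f.
Rounded to 3 significant figures: 0.00613.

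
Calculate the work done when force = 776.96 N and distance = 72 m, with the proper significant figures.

work done = 776.96 N × 72 m = 55941.12 J.
776.96 has 5 significant figures; 72 has 2.
Division/multiplication keeps the fewest: 2 significant figures.
Rounded: 5.6 × 10⁴ J.

5.6 × 10⁴ J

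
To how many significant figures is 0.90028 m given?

0.90028: leading zeros are not significant; zeros between nonzero digits are significant.

5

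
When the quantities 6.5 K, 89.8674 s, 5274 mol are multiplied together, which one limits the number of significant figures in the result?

6.5 K → 2 s.f.; 89.8674 s → 6 s.f.; 5274 mol → 4 s.f.
The fewest is 2 significant figures, from 6.5 K.

6.5 K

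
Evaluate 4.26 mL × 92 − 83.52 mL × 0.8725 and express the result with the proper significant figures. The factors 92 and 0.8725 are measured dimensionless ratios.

3.2 × 10^2 mL

4.26 × 92 = 391.92 → 3.9 × 10^2 mL (2 s.f., last digit at the 10^1 place).
83.52 × 0.8725 = 72.8712 → 72.87 mL (4 s.f., last digit at the 10^-2 place).
Difference: 319.0488 mL; keep the coarser place, 10^1.
Result: 3.2 × 10^2 mL.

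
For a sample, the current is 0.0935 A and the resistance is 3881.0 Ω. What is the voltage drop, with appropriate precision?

363 V

voltage drop = 0.0935 A × 3881.0 Ω = 362.8735 V.
0.0935 has 3 significant figures; 3881.0 has 5.
Division/multiplication keeps the fewest: 3 significant figures.
Rounded: 363 V.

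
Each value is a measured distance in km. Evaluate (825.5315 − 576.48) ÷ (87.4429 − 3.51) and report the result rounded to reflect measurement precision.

2.967

825.5315 − 576.48 = 249.0515, limited to 2 d.p. → 5 s.f.; 87.4429 − 3.51 = 83.9329, limited to 2 d.p. → 4 s.f.
Carrying full precision, 249.0515 ÷ 83.9329 = 2.96726909233…; keep min(5, 4) = 4 s.f.
Rounded to 4 significant figures: 2.967.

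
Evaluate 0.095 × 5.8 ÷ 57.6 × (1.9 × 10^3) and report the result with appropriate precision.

0.095 × 5.8 ÷ 57.6 × (1.9 × 10^3) = 18.1753472222…
Multiplication/division keeps the fewest significant figures: 0.095 → 2 s.f., 5.8 → 2 s.f., 57.6 → 3 s.f., 1.9 × 10^3 → 2 s.f.; limit is 2.
Rounded to 2 significant figures: 18.

18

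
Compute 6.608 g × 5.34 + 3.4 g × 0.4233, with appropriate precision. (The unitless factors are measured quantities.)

36.7 g

6.608 × 5.34 = 35.28672 → 35.3 g (3 s.f., last digit at the 10^-1 place).
3.4 × 0.4233 = 1.43922 → 1.4 g (2 s.f., last digit at the 10^-1 place).
Sum: 36.72594 g; keep the coarser place, 10^-1.
Result: 36.7 g.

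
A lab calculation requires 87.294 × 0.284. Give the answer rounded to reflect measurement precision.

87.294 × 0.284 = 24.791496
Multiplication/division keeps the fewest significant figures: 87.294 → 5 s.f., 0.284 → 3 s.f.; limit is 3.
Rounded to 3 significant figures: 24.8.

24.8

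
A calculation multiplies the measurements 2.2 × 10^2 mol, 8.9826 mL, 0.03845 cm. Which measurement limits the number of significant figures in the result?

2.2 × 10^2 mol → 2 s.f.; 8.9826 mL → 5 s.f.; 0.03845 cm → 4 s.f.
The fewest is 2 significant figures, from 2.2 × 10^2 mol.

2.2 × 10^2 mol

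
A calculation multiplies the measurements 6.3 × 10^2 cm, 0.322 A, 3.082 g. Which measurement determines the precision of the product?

6.3 × 10^2 cm → 2 s.f.; 0.322 A → 3 s.f.; 3.082 g → 4 s.f.
The fewest is 2 significant figures, from 6.3 × 10^2 cm.

6.3 × 10^2 cm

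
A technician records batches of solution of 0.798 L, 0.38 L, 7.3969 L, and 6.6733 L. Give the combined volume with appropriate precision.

0.798 L + 0.38 L + 7.3969 L + 6.6733 L = 15.2482 L.
Addition/subtraction keeps the fewest decimal places: 0.798 → 3 decimal places, 0.38 → 2 decimal places, 7.3969 → 4 decimal places, 6.6733 → 4 decimal places; limit is 2.
Rounded to 2 decimal places: 15.25 L.

15.25 L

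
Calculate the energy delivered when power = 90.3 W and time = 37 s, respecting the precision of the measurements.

energy delivered = 90.3 W × 37 s = 3341.1 J.
90.3 has 3 significant figures; 37 has 2.
Division/multiplication keeps the fewest: 2 significant figures.
Rounded: 3.3 × 10³ J.

3.3 × 10³ J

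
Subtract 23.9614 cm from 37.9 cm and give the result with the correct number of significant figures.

37.9 cm − 23.9614 cm = 13.9386 cm.
Addition/subtraction keeps the fewest decimal places: 37.9 → 1 decimal place, 23.9614 → 4 decimal places; limit is 1.
Rounded to 1 decimal place: 13.9 cm.

13.9 cm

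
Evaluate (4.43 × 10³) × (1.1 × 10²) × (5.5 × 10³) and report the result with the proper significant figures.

2.7 × 10⁹

(4.43 × 10³) × (1.1 × 10²) × (5.5 × 10³) = 2.68015 × 10^9
Multiplication/division keeps the fewest significant figures: 4.43 × 10³ → 3 s.f., 1.1 × 10² → 2 s.f., 5.5 × 10³ → 2 s.f.; limit is 2.
Rounded to 2 significant figures: 2.7 × 10⁹.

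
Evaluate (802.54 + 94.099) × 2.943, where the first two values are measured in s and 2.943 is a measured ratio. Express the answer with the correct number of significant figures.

2639 s

802.54 s + 94.099 s = 896.639 s; the sum is limited to 2 decimal places (5 s.f.).
Carrying full precision, 896.639 × 2.943 = 2638.808577 s; 2.943 has 4 s.f., so the result keeps min(5, 4) = 4 s.f.
Rounded to 4 significant figures: 2639 s.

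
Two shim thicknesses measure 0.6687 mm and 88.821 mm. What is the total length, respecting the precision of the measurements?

89.490 mm

0.6687 mm + 88.821 mm = 89.4897 mm.
Addition/subtraction keeps the fewest decimal places: 0.6687 → 4 decimal places, 88.821 → 3 decimal places; limit is 3.
Rounded to 3 decimal places: 89.490 mm.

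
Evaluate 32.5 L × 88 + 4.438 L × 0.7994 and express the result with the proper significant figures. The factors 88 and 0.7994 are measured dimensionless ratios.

32.5 × 88 = 2860 → 2.9 × 10^3 L (2 s.f., last digit at the 10^2 place).
4.438 × 0.7994 = 3.5477372 → 3.548 L (4 s.f., last digit at the 10^-3 place).
Sum: 2863.5477372 L; keep the coarser place, 10^2.
Result: 2.9 × 10^3 L.

2.9 × 10^3 L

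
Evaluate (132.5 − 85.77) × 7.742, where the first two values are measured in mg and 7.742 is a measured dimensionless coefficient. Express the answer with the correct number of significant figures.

132.5 mg − 85.77 mg = 46.73 mg; the difference is limited to 1 decimal place (3 s.f.).
Carrying full precision, 46.73 × 7.742 = 361.78366 mg; 7.742 has 4 s.f., so the result keeps min(3, 4) = 3 s.f.
Rounded to 3 significant figures: 362 mg.

362 mg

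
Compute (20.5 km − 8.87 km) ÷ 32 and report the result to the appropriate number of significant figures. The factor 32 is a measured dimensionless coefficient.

20.5 km − 8.87 km = 11.63 km; the difference is limited to 1 decimal place (3 s.f.).
Carrying full precision, 11.63 ÷ 32 = 0.3634375 km; 32 has 2 s.f., so the result keeps min(3, 2) = 2 s.f.
Rounded to 2 significant figures: 0.36 km.

0.36 km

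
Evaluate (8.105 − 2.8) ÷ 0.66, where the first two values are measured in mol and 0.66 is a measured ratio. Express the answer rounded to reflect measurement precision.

8.105 mol − 2.8 mol = 5.305 mol; the difference is limited to 1 decimal place (2 s.f.).
Carrying full precision, 5.305 ÷ 0.66 = 8.03787878788… mol; 0.66 has 2 s.f., so the result keeps min(2, 2) = 2 s.f.
Rounded to 2 significant figures: 8.0 mol.

8.0 mol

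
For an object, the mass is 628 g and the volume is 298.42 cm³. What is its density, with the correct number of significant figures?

2.10 g/cm³

density = 628 g ÷ 298.42 cm³ = 2.10441659406… g/cm³.
628 has 3 significant figures; 298.42 has 5.
Division/multiplication keeps the fewest: 3 significant figures.
Rounded: 2.10 g/cm³.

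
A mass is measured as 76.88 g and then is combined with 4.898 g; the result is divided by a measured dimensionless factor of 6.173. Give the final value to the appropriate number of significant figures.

76.88 g + 4.898 g = 81.778 g; the sum is limited to 2 decimal places (4 s.f.).
Carrying full precision, 81.778 ÷ 6.173 = 13.24769156… g; 6.173 has 4 s.f., so the result keeps min(4, 4) = 4 s.f.
Rounded to 4 significant figures: 13.25 g.

13.25 g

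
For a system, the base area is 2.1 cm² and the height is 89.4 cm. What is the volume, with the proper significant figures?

1.9 × 10² cm³

volume = 2.1 cm² × 89.4 cm = 187.74 cm³.
2.1 has 2 significant figures; 89.4 has 3.
Division/multiplication keeps the fewest: 2 significant figures.
Rounded: 1.9 × 10² cm³.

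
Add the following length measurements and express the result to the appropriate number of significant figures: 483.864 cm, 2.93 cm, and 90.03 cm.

483.864 cm + 2.93 cm + 90.03 cm = 576.824 cm.
Addition/subtraction keeps the fewest decimal places: 483.864 → 3 decimal places, 2.93 → 2 decimal places, 90.03 → 2 decimal places; limit is 2.
Rounded to 2 decimal places: 576.82 cm.

576.82 cm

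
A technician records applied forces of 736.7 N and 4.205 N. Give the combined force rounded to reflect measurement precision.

736.7 N + 4.205 N = 740.905 N.
Addition/subtraction keeps the fewest decimal places: 736.7 → 1 decimal place, 4.205 → 3 decimal places; limit is 1.
Rounded to 1 decimal place: 740.9 N.

740.9 N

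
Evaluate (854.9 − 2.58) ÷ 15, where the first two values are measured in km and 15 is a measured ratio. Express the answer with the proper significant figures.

57 km

854.9 km − 2.58 km = 852.32 km; the difference is limited to 1 decimal place (4 s.f.).
Carrying full precision, 852.32 ÷ 15 = 56.8213333333… km; 15 has 2 s.f., so the result keeps min(4, 2) = 2 s.f.
Rounded to 2 significant figures: 57 km.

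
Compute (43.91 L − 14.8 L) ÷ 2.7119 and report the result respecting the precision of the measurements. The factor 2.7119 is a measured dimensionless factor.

10.7 L

43.91 L − 14.8 L = 29.11 L; the difference is limited to 1 decimal place (3 s.f.).
Carrying full precision, 29.11 ÷ 2.7119 = 10.734171614… L; 2.7119 has 5 s.f., so the result keeps min(3, 5) = 3 s.f.
Rounded to 3 significant figures: 10.7 L.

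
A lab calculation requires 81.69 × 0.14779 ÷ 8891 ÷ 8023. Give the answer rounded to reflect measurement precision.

1.692 × 10^-7

81.69 × 0.14779 ÷ 8891 ÷ 8023 = 1.69249168118 × 10^-7…
Multiplication/division keeps the fewest significant figures: 81.69 → 4 s.f., 0.14779 → 5 s.f., 8891 → 4 s.f., 8023 → 4 s.f.; limit is 4.
Rounded to 4 significant figures: 1.692 × 10^-7.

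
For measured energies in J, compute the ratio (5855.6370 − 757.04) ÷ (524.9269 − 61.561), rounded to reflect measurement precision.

11.0034

5855.6370 − 757.04 = 5098.5970, limited to 2 d.p. → 6 s.f.; 524.9269 − 61.561 = 463.3659, limited to 3 d.p. → 6 s.f.
Carrying full precision, 5098.5970 ÷ 463.3659 = 11.0033927831…; keep min(6, 6) = 6 s.f.
Rounded to 6 significant figures: 11.0034.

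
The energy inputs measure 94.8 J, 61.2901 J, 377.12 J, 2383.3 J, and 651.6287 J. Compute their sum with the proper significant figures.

94.8 J + 61.2901 J + 377.12 J + 2383.3 J + 651.6287 J = 3568.1388 J.
Addition/subtraction keeps the fewest decimal places: 94.8 → 1 decimal place, 61.2901 → 4 decimal places, 377.12 → 2 decimal places, 2383.3 → 1 decimal place, 651.6287 → 4 decimal places; limit is 1.
Rounded to 1 decimal place: 3568.1 J.

3568.1 J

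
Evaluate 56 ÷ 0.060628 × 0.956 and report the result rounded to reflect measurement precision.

8.8 × 10^2

56 ÷ 0.060628 × 0.956 = 883.024345187…
Multiplication/division keeps the fewest significant figures: 56 → 2 s.f., 0.060628 → 5 s.f., 0.956 → 3 s.f.; limit is 2.
Rounded to 2 significant figures: 8.8 × 10^2.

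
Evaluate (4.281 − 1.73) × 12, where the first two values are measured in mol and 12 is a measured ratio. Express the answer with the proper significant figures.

31 mol

4.281 mol − 1.73 mol = 2.551 mol; the difference is limited to 2 decimal places (3 s.f.).
Carrying full precision, 2.551 × 12 = 30.612 mol; 12 has 2 s.f., so the result keeps min(3, 2) = 2 s.f.
Rounded to 2 significant figures: 31 mol.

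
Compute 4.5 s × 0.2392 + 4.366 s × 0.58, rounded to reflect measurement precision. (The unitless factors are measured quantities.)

4.5 × 0.2392 = 1.0764 → 1.1 s (2 s.f., last digit at the 10^-1 place).
4.366 × 0.58 = 2.53228 → 2.5 s (2 s.f., last digit at the 10^-1 place).
Sum: 3.60868 s; keep the coarser place, 10^-1.
Result: 3.6 s.

3.6 s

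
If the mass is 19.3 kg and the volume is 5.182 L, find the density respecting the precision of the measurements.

density = 19.3 kg ÷ 5.182 L = 3.72443072173… kg/L.
19.3 has 3 significant figures; 5.182 has 4.
Division/multiplication keeps the fewest: 3 significant figures.
Rounded: 3.72 kg/L.

3.72 kg/L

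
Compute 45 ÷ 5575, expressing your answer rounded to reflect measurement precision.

0.0081

45 ÷ 5575 = 0.00807174887892…
Multiplication/division keeps the fewest significant figures: 45 → 2 s.f., 5575 → 4 s.f.; limit is 2.
Rounded to 2 significant figures: 0.0081.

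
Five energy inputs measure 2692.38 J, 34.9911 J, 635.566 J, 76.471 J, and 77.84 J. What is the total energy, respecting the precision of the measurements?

3517.25 J

2692.38 J + 34.9911 J + 635.566 J + 76.471 J + 77.84 J = 3517.2481 J.
Addition/subtraction keeps the fewest decimal places: 2692.38 → 2 decimal places, 34.9911 → 4 decimal places, 635.566 → 3 decimal places, 76.471 → 3 decimal places, 77.84 → 2 decimal places; limit is 2.
Rounded to 2 decimal places: 3517.25 J.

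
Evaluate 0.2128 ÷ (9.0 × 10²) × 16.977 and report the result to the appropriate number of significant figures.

0.2128 ÷ (9.0 × 10²) × 16.977 = 0.00401411733333…
Multiplication/division keeps the fewest significant figures: 0.2128 → 4 s.f., 9.0 × 10² → 2 s.f., 16.977 → 5 s.f.; limit is 2.
Rounded to 2 significant figures: 0.0040.

0.0040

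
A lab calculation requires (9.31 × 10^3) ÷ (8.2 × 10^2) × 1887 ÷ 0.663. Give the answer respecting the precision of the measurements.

(9.31 × 10^3) ÷ (8.2 × 10^2) × 1887 ÷ 0.663 = 32314.2589118…
Multiplication/division keeps the fewest significant figures: 9.31 × 10^3 → 3 s.f., 8.2 × 10^2 → 2 s.f., 1887 → 4 s.f., 0.663 → 3 s.f.; limit is 2.
Rounded to 2 significant figures: 3.2 × 10^4.

3.2 × 10^4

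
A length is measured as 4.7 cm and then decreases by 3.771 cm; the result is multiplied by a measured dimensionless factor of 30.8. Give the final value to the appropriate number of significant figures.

4.7 cm − 3.771 cm = 0.929 cm; the difference is limited to 1 decimal place (1 s.f.).
Carrying full precision, 0.929 × 30.8 = 28.6132 cm; 30.8 has 3 s.f., so the result keeps min(1, 3) = 1 s.f.
Rounded to 1 significant figure: 3 × 10¹ cm.

3 × 10¹ cm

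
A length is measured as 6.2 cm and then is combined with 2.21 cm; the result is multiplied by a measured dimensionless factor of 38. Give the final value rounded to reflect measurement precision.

6.2 cm + 2.21 cm = 8.41 cm; the sum is limited to 1 decimal place (2 s.f.).
Carrying full precision, 8.41 × 38 = 319.58 cm; 38 has 2 s.f., so the result keeps min(2, 2) = 2 s.f.
Rounded to 2 significant figures: 3.2 × 10^2 cm.

3.2 × 10^2 cm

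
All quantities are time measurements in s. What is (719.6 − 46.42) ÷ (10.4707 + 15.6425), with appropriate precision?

25.78

719.6 − 46.42 = 673.18, limited to 1 d.p. → 4 s.f.; 10.4707 + 15.6425 = 26.1132, limited to 4 d.p. → 6 s.f.
Carrying full precision, 673.18 ÷ 26.1132 = 25.7792993582…; keep min(4, 6) = 4 s.f.
Rounded to 4 significant figures: 25.78.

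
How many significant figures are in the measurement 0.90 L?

2

0.90: leading zeros are not significant; trailing zeros after a decimal point are significant.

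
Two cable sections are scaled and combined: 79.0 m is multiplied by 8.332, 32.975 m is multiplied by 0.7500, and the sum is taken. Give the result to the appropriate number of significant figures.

683 m

79.0 × 8.332 = 658.228 → 658 m (3 s.f., last digit at the 10^0 place).
32.975 × 0.7500 = 24.73125 → 24.73 m (4 s.f., last digit at the 10^-2 place).
Sum: 682.95925 m; keep the coarser place, 10^0.
Result: 683 m.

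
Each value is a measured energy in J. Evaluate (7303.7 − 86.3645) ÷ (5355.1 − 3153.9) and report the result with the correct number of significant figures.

3.2788

7303.7 − 86.3645 = 7217.3355, limited to 1 d.p. → 5 s.f.; 5355.1 − 3153.9 = 2201.2, limited to 1 d.p. → 5 s.f.
Carrying full precision, 7217.3355 ÷ 2201.2 = 3.27881859895…; keep min(5, 5) = 5 s.f.
Rounded to 5 significant figures: 3.2788.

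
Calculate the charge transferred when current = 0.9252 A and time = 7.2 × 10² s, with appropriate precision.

charge transferred = 0.9252 A × 7.2 × 10² s = 666.144 C.
0.9252 has 4 significant figures; 7.2 × 10² has 2.
Division/multiplication keeps the fewest: 2 significant figures.
Rounded: 6.7 × 10² C.

6.7 × 10² C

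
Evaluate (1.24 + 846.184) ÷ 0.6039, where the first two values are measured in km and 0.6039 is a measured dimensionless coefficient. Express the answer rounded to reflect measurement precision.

1403 km

1.24 km + 846.184 km = 847.424 km; the sum is limited to 2 decimal places (5 s.f.).
Carrying full precision, 847.424 ÷ 0.6039 = 1403.25219407… km; 0.6039 has 4 s.f., so the result keeps min(5, 4) = 4 s.f.
Rounded to 4 significant figures: 1403 km.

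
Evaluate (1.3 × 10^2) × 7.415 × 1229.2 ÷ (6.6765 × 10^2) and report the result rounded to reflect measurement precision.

1.8 × 10^3

(1.3 × 10^2) × 7.415 × 1229.2 ÷ (6.6765 × 10^2) = 1774.71330787…
Multiplication/division keeps the fewest significant figures: 1.3 × 10^2 → 2 s.f., 7.415 → 4 s.f., 1229.2 → 5 s.f., 6.6765 × 10^2 → 5 s.f.; limit is 2.
Rounded to 2 significant figures: 1.8 × 10^3.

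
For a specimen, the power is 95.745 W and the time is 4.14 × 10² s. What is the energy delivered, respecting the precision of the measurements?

energy delivered = 95.745 W × 4.14 × 10² s = 39638.43 J.
95.745 has 5 significant figures; 4.14 × 10² has 3.
Division/multiplication keeps the fewest: 3 significant figures.
Rounded: 3.96 × 10⁴ J.

3.96 × 10⁴ J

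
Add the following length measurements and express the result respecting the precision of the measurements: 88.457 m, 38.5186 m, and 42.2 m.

169.2 m

88.457 m + 38.5186 m + 42.2 m = 169.1756 m.
Addition/subtraction keeps the fewest decimal places: 88.457 → 3 decimal places, 38.5186 → 4 decimal places, 42.2 → 1 decimal place; limit is 1.
Rounded to 1 decimal place: 169.2 m.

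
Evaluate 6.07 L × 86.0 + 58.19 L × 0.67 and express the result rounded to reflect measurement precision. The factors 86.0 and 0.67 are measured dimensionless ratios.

6.07 × 86.0 = 522.02 → 522 L (3 s.f., last digit at the 10^0 place).
58.19 × 0.67 = 38.9873 → 39 L (2 s.f., last digit at the 10^0 place).
Sum: 561.0073 L; keep the coarser place, 10^0.
Result: 5.61 × 10² L.

5.61 × 10² L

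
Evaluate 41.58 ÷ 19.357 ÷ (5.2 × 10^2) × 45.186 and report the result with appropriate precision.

0.19

41.58 ÷ 19.357 ÷ (5.2 × 10^2) × 45.186 = 0.186658163813…
Multiplication/division keeps the fewest significant figures: 41.58 → 4 s.f., 19.357 → 5 s.f., 5.2 × 10^2 → 2 s.f., 45.186 → 5 s.f.; limit is 2.
Rounded to 2 significant figures: 0.19.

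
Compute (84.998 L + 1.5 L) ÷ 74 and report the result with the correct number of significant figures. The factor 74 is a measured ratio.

84.998 L + 1.5 L = 86.498 L; the sum is limited to 1 decimal place (3 s.f.).
Carrying full precision, 86.498 ÷ 74 = 1.16889189189… L; 74 has 2 s.f., so the result keeps min(3, 2) = 2 s.f.
Rounded to 2 significant figures: 1.2 L.

1.2 L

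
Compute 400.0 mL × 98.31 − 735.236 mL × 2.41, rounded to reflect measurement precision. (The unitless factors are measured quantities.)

400.0 × 98.31 = 39324 → 3.932 × 10^4 mL (4 s.f., last digit at the 10^1 place).
735.236 × 2.41 = 1771.91876 → 1.77 × 10^3 mL (3 s.f., last digit at the 10^1 place).
Difference: 37552.08124 mL; keep the coarser place, 10^1.
Result: 3.755 × 10^4 mL.

3.755 × 10^4 mL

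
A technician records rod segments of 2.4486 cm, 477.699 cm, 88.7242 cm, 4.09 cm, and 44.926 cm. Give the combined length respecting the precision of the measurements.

6.1789 × 10^2 cm

2.4486 cm + 477.699 cm + 88.7242 cm + 4.09 cm + 44.926 cm = 617.8878 cm.
Addition/subtraction keeps the fewest decimal places: 2.4486 → 4 decimal places, 477.699 → 3 decimal places, 88.7242 → 4 decimal places, 4.09 → 2 decimal places, 44.926 → 3 decimal places; limit is 2.
Rounded to 2 decimal places: 6.1789 × 10^2 cm.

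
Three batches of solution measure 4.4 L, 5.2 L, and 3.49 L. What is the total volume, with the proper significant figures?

4.4 L + 5.2 L + 3.49 L = 13.09 L.
Addition/subtraction keeps the fewest decimal places: 4.4 → 1 decimal place, 5.2 → 1 decimal place, 3.49 → 2 decimal places; limit is 1.
Rounded to 1 decimal place: 13.1 L.

13.1 L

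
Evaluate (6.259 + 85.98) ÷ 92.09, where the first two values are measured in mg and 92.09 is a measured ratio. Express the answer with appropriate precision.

1.002 mg

6.259 mg + 85.98 mg = 92.239 mg; the sum is limited to 2 decimal places (4 s.f.).
Carrying full precision, 92.239 ÷ 92.09 = 1.00161798241… mg; 92.09 has 4 s.f., so the result keeps min(4, 4) = 4 s.f.
Rounded to 4 significant figures: 1.002 mg.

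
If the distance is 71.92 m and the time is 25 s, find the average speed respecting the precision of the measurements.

average speed = 71.92 m ÷ 25 s = 2.8768 m/s.
71.92 has 4 significant figures; 25 has 2.
Division/multiplication keeps the fewest: 2 significant figures.
Rounded: 2.9 m/s.

2.9 m/s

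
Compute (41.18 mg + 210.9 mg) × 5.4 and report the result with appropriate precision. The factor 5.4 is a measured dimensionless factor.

1.4 × 10^3 mg

41.18 mg + 210.9 mg = 252.08 mg; the sum is limited to 1 decimal place (4 s.f.).
Carrying full precision, 252.08 × 5.4 = 1361.232 mg; 5.4 has 2 s.f., so the result keeps min(4, 2) = 2 s.f.
Rounded to 2 significant figures: 1.4 × 10^3 mg.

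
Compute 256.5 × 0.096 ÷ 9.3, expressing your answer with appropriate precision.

256.5 × 0.096 ÷ 9.3 = 2.64774193548…
Multiplication/division keeps the fewest significant figures: 256.5 → 4 s.f., 0.096 → 2 s.f., 9.3 → 2 s.f.; limit is 2.
Rounded to 2 significant figures: 2.6.

2.6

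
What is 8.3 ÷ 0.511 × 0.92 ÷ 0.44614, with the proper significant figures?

33

8.3 ÷ 0.511 × 0.92 ÷ 0.44614 = 33.494527575…
Multiplication/division keeps the fewest significant figures: 8.3 → 2 s.f., 0.511 → 3 s.f., 0.92 → 2 s.f., 0.44614 → 5 s.f.; limit is 2.
Rounded to 2 significant figures: 33.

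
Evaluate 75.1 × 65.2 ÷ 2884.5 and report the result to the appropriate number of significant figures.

75.1 × 65.2 ÷ 2884.5 = 1.69752816779…
Multiplication/division keeps the fewest significant figures: 75.1 → 3 s.f., 65.2 → 3 s.f., 2884.5 → 5 s.f.; limit is 3.
Rounded to 3 significant figures: 1.70.

1.70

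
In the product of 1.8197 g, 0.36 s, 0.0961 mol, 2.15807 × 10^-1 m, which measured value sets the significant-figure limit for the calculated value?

1.8197 g → 5 s.f.; 0.36 s → 2 s.f.; 0.0961 mol → 3 s.f.; 2.15807 × 10^-1 m → 6 s.f.
The fewest is 2 significant figures, from 0.36 s.

0.36 s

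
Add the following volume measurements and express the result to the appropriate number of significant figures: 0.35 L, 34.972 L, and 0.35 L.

35.67 L

0.35 L + 34.972 L + 0.35 L = 35.672 L.
Addition/subtraction keeps the fewest decimal places: 0.35 → 2 decimal places, 34.972 → 3 decimal places, 0.35 → 2 decimal places; limit is 2.
Rounded to 2 decimal places: 35.67 L.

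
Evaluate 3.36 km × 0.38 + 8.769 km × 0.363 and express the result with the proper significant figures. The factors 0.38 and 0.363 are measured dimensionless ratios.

3.36 × 0.38 = 1.2768 → 1.3 km (2 s.f., last digit at the 10^-1 place).
8.769 × 0.363 = 3.183147 → 3.18 km (3 s.f., last digit at the 10^-2 place).
Sum: 4.459947 km; keep the coarser place, 10^-1.
Result: 4.5 km.

4.5 km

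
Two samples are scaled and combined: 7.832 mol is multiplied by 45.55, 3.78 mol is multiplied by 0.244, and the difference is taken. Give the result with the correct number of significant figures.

7.832 × 45.55 = 356.7476 → 356.7 mol (4 s.f., last digit at the 10^-1 place).
3.78 × 0.244 = 0.92232 → 0.922 mol (3 s.f., last digit at the 10^-3 place).
Difference: 355.82528 mol; keep the coarser place, 10^-1.
Result: 355.8 mol.

355.8 mol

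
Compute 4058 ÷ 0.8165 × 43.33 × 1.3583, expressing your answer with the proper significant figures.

4058 ÷ 0.8165 × 43.33 × 1.3583 = 292509.680419…
Multiplication/division keeps the fewest significant figures: 4058 → 4 s.f., 0.8165 → 4 s.f., 43.33 → 4 s.f., 1.3583 → 5 s.f.; limit is 4.
Rounded to 4 significant figures: 2.925 × 10⁵.

2.925 × 10⁵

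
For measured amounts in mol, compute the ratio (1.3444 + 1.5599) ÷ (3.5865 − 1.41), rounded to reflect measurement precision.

1.3444 + 1.5599 = 2.9043, limited to 4 d.p. → 5 s.f.; 3.5865 − 1.41 = 2.1765, limited to 2 d.p. → 3 s.f.
Carrying full precision, 2.9043 ÷ 2.1765 = 1.33439007581…; keep min(5, 3) = 3 s.f.
Rounded to 3 significant figures: 1.33.

1.33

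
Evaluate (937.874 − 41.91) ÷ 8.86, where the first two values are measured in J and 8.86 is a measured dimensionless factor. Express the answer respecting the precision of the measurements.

101 J

937.874 J − 41.91 J = 895.964 J; the difference is limited to 2 decimal places (5 s.f.).
Carrying full precision, 895.964 ÷ 8.86 = 101.124604966… J; 8.86 has 3 s.f., so the result keeps min(5, 3) = 3 s.f.
Rounded to 3 significant figures: 101 J.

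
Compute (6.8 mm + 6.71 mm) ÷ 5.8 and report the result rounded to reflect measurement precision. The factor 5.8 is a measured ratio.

6.8 mm + 6.71 mm = 13.51 mm; the sum is limited to 1 decimal place (3 s.f.).
Carrying full precision, 13.51 ÷ 5.8 = 2.32931034483… mm; 5.8 has 2 s.f., so the result keeps min(3, 2) = 2 s.f.
Rounded to 2 significant figures: 2.3 mm.

2.3 mm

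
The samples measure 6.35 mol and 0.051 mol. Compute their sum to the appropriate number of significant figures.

6.40 mol

6.35 mol + 0.051 mol = 6.401 mol.
Addition/subtraction keeps the fewest decimal places: 6.35 → 2 decimal places, 0.051 → 3 decimal places; limit is 2.
Rounded to 2 decimal places: 6.40 mol.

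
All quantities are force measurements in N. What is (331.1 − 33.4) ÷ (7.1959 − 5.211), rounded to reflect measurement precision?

331.1 − 33.4 = 297.7, limited to 1 d.p. → 4 s.f.; 7.1959 − 5.211 = 1.9849, limited to 3 d.p. → 4 s.f.
Carrying full precision, 297.7 ÷ 1.9849 = 149.98236687…; keep min(4, 4) = 4 s.f.
Rounded to 4 significant figures: 150.0.

150.0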